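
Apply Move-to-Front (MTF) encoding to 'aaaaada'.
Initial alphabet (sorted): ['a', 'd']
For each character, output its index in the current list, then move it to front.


MTF encoding:
'a': index 0 in ['a', 'd'] -> ['a', 'd']
'a': index 0 in ['a', 'd'] -> ['a', 'd']
'a': index 0 in ['a', 'd'] -> ['a', 'd']
'a': index 0 in ['a', 'd'] -> ['a', 'd']
'a': index 0 in ['a', 'd'] -> ['a', 'd']
'd': index 1 in ['a', 'd'] -> ['d', 'a']
'a': index 1 in ['d', 'a'] -> ['a', 'd']


Output: [0, 0, 0, 0, 0, 1, 1]


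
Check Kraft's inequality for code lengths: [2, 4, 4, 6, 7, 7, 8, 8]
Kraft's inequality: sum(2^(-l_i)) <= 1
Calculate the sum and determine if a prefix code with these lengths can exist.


Sum = 2^(-2) + 2^(-4) + 2^(-4) + 2^(-6) + 2^(-7) + 2^(-7) + 2^(-8) + 2^(-8)
    = 0.25 + 0.0625 + 0.0625 + 0.015625 + 0.0078125 + 0.0078125 + 0.00390625 + 0.00390625
    = 106/256 = 0.4140625
Since 0.4140625 <= 1, Kraft's inequality IS satisfied.
A prefix code with these lengths CAN exist.

Kraft sum = 0.4140625. Satisfied.


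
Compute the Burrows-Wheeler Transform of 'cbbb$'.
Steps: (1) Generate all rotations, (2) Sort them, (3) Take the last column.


Rotations (sorted):
  0: $cbbb -> last char: b
  1: b$cbb -> last char: b
  2: bb$cb -> last char: b
  3: bbb$c -> last char: c
  4: cbbb$ -> last char: $


BWT = bbbc$


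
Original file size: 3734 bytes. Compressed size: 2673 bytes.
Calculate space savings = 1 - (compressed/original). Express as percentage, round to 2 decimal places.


ratio = compressed/original = 2673/3734 = 0.715854
savings = 1 - ratio = 1 - 0.715854 = 0.284146
as a percentage: 0.284146 * 100 = 28.41%

Space savings = 1 - 2673/3734 = 28.41%


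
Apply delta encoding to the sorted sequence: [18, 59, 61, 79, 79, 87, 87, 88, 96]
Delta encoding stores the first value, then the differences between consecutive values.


First value: 18
Deltas:
  59 - 18 = 41
  61 - 59 = 2
  79 - 61 = 18
  79 - 79 = 0
  87 - 79 = 8
  87 - 87 = 0
  88 - 87 = 1
  96 - 88 = 8


Delta encoded: [18, 41, 2, 18, 0, 8, 0, 1, 8]


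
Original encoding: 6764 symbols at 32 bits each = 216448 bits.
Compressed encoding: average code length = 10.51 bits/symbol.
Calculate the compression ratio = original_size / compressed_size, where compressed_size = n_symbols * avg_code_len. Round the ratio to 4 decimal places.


original_size = n_symbols * orig_bits = 6764 * 32 = 216448 bits
compressed_size = n_symbols * avg_code_len = 6764 * 10.51 = 71089.64 bits
ratio = original_size / compressed_size = 216448 / 71089.64 = 3.0447

Compression ratio = 3.0447


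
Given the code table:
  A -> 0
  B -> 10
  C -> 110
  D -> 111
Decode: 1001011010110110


Decoding:
10 -> B
0 -> A
10 -> B
110 -> C
10 -> B
110 -> C
110 -> C


Result: BABCBCC


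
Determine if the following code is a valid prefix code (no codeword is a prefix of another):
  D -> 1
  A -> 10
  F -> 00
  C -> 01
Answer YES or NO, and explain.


Checking each pair (does one codeword prefix another?):
  D='1' vs A='10': prefix -- VIOLATION

NO -- this is NOT a valid prefix code. D (1) is a prefix of A (10).


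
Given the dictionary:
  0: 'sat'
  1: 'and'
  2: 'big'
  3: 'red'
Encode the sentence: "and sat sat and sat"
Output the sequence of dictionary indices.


Look up each word in the dictionary:
  'and' -> 1
  'sat' -> 0
  'sat' -> 0
  'and' -> 1
  'sat' -> 0

Encoded: [1, 0, 0, 1, 0]


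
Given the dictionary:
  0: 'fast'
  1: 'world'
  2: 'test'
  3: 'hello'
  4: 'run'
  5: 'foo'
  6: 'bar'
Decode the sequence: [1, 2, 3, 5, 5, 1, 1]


Look up each index in the dictionary:
  1 -> 'world'
  2 -> 'test'
  3 -> 'hello'
  5 -> 'foo'
  5 -> 'foo'
  1 -> 'world'
  1 -> 'world'

Decoded: "world test hello foo foo world world"


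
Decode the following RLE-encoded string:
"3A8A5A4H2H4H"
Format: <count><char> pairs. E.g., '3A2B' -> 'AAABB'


Expanding each <count><char> pair:
  3A -> 'AAA'
  8A -> 'AAAAAAAA'
  5A -> 'AAAAA'
  4H -> 'HHHH'
  2H -> 'HH'
  4H -> 'HHHH'

Decoded = AAAAAAAAAAAAAAAAHHHHHHHHHH


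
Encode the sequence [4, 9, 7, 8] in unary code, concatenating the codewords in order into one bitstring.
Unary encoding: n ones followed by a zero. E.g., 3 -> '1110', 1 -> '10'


Encode each number as n ones followed by a terminating 0:
  4 -> 11110 (5 bits)
  9 -> 1111111110 (10 bits)
  7 -> 11111110 (8 bits)
  8 -> 111111110 (9 bits)
Total length = 5 + 10 + 8 + 9 = 32 bits.

Unary([4, 9, 7, 8]) = 11110111111111011111110111111110 (32 bits)


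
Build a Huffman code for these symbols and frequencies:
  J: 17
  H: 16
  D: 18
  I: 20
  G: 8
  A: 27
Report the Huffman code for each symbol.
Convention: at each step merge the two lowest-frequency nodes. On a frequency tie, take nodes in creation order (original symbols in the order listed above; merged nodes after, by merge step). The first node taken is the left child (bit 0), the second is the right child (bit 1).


Huffman tree construction:
Step 1: Merge G(8) + H(16) = 24
Step 2: Merge J(17) + D(18) = 35
Step 3: Merge I(20) + (G+H)(24) = 44
Step 4: Merge A(27) + (J+D)(35) = 62
Step 5: Merge (I+(G+H))(44) + (A+(J+D))(62) = 106
Read each symbol's code off the tree from the root (left child = 0, right child = 1).

Codes:
  J: 110 (length 3)
  H: 011 (length 3)
  D: 111 (length 3)
  I: 00 (length 2)
  G: 010 (length 3)
  A: 10 (length 2)
Average code length: 271/106 = 2.5566 bits/symbol


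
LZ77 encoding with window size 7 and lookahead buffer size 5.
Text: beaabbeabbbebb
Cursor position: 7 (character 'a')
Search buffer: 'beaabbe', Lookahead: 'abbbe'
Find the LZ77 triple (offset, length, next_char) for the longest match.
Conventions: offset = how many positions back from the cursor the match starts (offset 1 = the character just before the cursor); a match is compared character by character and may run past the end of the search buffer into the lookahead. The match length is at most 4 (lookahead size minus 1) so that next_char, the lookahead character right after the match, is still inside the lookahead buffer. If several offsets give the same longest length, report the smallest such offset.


Try each offset into the search buffer:
  offset=1 (pos 6, char 'e'): match length 0
  offset=2 (pos 5, char 'b'): match length 0
  offset=3 (pos 4, char 'b'): match length 0
  offset=4 (pos 3, char 'a'): match length 3
  offset=5 (pos 2, char 'a'): match length 1
  offset=6 (pos 1, char 'e'): match length 0
  offset=7 (pos 0, char 'b'): match length 0
Longest match has length 3 at offset 4.
next_char = character at position 7 + 3 = 10 -> 'b'

Best match: offset=4, length=3 (matching 'abb' starting at position 3)
LZ77 triple: (4, 3, 'b')


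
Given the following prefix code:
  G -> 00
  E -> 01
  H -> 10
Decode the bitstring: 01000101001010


Decoding step by step:
Bits 01 -> E
Bits 00 -> G
Bits 01 -> E
Bits 01 -> E
Bits 00 -> G
Bits 10 -> H
Bits 10 -> H


Decoded message: EGEEGHH


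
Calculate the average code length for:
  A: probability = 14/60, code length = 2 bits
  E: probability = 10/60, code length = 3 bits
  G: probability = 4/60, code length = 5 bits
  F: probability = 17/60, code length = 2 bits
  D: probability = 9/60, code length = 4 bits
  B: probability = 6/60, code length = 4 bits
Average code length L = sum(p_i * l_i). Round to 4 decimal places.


Weighted contributions p_i * l_i:
  A: (14/60) * 2 = 28/60
  E: (10/60) * 3 = 30/60
  G: (4/60) * 5 = 20/60
  F: (17/60) * 2 = 34/60
  D: (9/60) * 4 = 36/60
  B: (6/60) * 4 = 24/60
Sum = (28 + 30 + 20 + 34 + 36 + 24)/60 = 172/60

L = 172/60 = 2.8667 bits/symbol


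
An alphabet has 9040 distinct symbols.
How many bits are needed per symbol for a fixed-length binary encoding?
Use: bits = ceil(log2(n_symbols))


log2(9040) = 13.1421
Bracket: 2^13 = 8192 < 9040 <= 2^14 = 16384
So ceil(log2(9040)) = 14

bits = ceil(log2(9040)) = ceil(13.1421) = 14 bits


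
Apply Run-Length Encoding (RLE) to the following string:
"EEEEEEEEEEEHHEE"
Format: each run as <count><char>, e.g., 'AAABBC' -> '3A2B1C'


Scanning runs left to right:
  i=0: run of 'E' x 11 -> '11E'
  i=11: run of 'H' x 2 -> '2H'
  i=13: run of 'E' x 2 -> '2E'

RLE = 11E2H2E


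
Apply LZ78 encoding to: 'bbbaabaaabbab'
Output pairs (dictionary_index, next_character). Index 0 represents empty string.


LZ78 encoding steps:
Dictionary: {0: ''}
Step 1: w='' (idx 0), next='b' -> output (0, 'b'), add 'b' as idx 1
Step 2: w='b' (idx 1), next='b' -> output (1, 'b'), add 'bb' as idx 2
Step 3: w='' (idx 0), next='a' -> output (0, 'a'), add 'a' as idx 3
Step 4: w='a' (idx 3), next='b' -> output (3, 'b'), add 'ab' as idx 4
Step 5: w='a' (idx 3), next='a' -> output (3, 'a'), add 'aa' as idx 5
Step 6: w='ab' (idx 4), next='b' -> output (4, 'b'), add 'abb' as idx 6
Step 7: w='ab' (idx 4), end of input -> output (4, '')


Encoded: [(0, 'b'), (1, 'b'), (0, 'a'), (3, 'b'), (3, 'a'), (4, 'b'), (4, '')]


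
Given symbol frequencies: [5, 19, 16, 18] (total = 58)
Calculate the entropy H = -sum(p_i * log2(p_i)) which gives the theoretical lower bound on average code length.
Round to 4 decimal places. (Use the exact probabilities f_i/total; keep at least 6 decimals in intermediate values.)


Per-symbol terms -p_i * log2(p_i) with p_i = f_i/58:
  p = 5/58 = 0.086207: log2(p) = -3.536053, -p*log2(p) = 0.304832
  p = 19/58 = 0.327586: log2(p) = -1.610053, -p*log2(p) = 0.527431
  p = 16/58 = 0.275862: log2(p) = -1.857981, -p*log2(p) = 0.512546
  p = 18/58 = 0.310345: log2(p) = -1.688056, -p*log2(p) = 0.523879
H = 0.304832 + 0.527431 + 0.512546 + 0.523879 = 1.868688

H = 1.8687 bits/symbol


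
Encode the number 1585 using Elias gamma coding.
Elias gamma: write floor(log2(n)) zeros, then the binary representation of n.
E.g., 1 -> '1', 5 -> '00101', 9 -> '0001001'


num_bits = floor(log2(1585)) + 1 = 11
leading_zeros = num_bits - 1 = 10
binary(1585) = 11000110001

Elias gamma(1585) = '0000000000' + '11000110001' = 000000000011000110001 (21 bits)


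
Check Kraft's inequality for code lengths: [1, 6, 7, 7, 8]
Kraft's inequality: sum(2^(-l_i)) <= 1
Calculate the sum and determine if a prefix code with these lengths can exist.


Sum = 2^(-1) + 2^(-6) + 2^(-7) + 2^(-7) + 2^(-8)
    = 0.5 + 0.015625 + 0.0078125 + 0.0078125 + 0.00390625
    = 137/256 = 0.53515625
Since 0.53515625 <= 1, Kraft's inequality IS satisfied.
A prefix code with these lengths CAN exist.

Kraft sum = 0.53515625. Satisfied.


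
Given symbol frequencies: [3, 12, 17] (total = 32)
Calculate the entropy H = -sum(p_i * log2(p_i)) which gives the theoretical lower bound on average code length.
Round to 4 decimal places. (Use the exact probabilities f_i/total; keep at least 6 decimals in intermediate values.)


Per-symbol terms -p_i * log2(p_i) with p_i = f_i/32:
  p = 3/32 = 0.093750: log2(p) = -3.415037, -p*log2(p) = 0.320160
  p = 12/32 = 0.375000: log2(p) = -1.415037, -p*log2(p) = 0.530639
  p = 17/32 = 0.531250: log2(p) = -0.912537, -p*log2(p) = 0.484785
H = 0.320160 + 0.530639 + 0.484785 = 1.335584

H = 1.3356 bits/symbol


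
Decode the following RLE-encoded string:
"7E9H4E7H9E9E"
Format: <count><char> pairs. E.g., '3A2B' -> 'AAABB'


Expanding each <count><char> pair:
  7E -> 'EEEEEEE'
  9H -> 'HHHHHHHHH'
  4E -> 'EEEE'
  7H -> 'HHHHHHH'
  9E -> 'EEEEEEEEE'
  9E -> 'EEEEEEEEE'

Decoded = EEEEEEEHHHHHHHHHEEEEHHHHHHHEEEEEEEEEEEEEEEEEE


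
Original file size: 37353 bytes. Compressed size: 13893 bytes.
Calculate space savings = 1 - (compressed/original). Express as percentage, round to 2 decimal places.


ratio = compressed/original = 13893/37353 = 0.371938
savings = 1 - ratio = 1 - 0.371938 = 0.628062
as a percentage: 0.628062 * 100 = 62.81%

Space savings = 1 - 13893/37353 = 62.81%


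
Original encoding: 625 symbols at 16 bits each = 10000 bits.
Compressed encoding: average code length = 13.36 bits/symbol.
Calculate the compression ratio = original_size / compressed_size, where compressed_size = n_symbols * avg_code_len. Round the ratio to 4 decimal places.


original_size = n_symbols * orig_bits = 625 * 16 = 10000 bits
compressed_size = n_symbols * avg_code_len = 625 * 13.36 = 8350.0 bits
ratio = original_size / compressed_size = 10000 / 8350.0 = 1.1976

Compression ratio = 1.1976


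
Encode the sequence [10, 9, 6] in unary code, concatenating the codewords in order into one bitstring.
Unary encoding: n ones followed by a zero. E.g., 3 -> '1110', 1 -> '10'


Encode each number as n ones followed by a terminating 0:
  10 -> 11111111110 (11 bits)
  9 -> 1111111110 (10 bits)
  6 -> 1111110 (7 bits)
Total length = 11 + 10 + 7 = 28 bits.

Unary([10, 9, 6]) = 1111111111011111111101111110 (28 bits)


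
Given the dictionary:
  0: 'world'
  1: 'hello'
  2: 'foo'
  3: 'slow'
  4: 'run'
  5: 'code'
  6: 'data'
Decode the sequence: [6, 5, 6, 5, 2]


Look up each index in the dictionary:
  6 -> 'data'
  5 -> 'code'
  6 -> 'data'
  5 -> 'code'
  2 -> 'foo'

Decoded: "data code data code foo"


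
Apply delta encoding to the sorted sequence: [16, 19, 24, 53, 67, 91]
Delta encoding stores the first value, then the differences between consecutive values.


First value: 16
Deltas:
  19 - 16 = 3
  24 - 19 = 5
  53 - 24 = 29
  67 - 53 = 14
  91 - 67 = 24


Delta encoded: [16, 3, 5, 29, 14, 24]


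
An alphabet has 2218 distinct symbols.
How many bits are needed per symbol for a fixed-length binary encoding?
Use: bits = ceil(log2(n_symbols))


log2(2218) = 11.115
Bracket: 2^11 = 2048 < 2218 <= 2^12 = 4096
So ceil(log2(2218)) = 12

bits = ceil(log2(2218)) = ceil(11.115) = 12 bits


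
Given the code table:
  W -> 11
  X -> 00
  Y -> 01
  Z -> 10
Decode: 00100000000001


Decoding:
00 -> X
10 -> Z
00 -> X
00 -> X
00 -> X
00 -> X
01 -> Y


Result: XZXXXXY


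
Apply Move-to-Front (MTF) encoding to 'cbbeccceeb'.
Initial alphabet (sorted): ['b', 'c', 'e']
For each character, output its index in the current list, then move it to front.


MTF encoding:
'c': index 1 in ['b', 'c', 'e'] -> ['c', 'b', 'e']
'b': index 1 in ['c', 'b', 'e'] -> ['b', 'c', 'e']
'b': index 0 in ['b', 'c', 'e'] -> ['b', 'c', 'e']
'e': index 2 in ['b', 'c', 'e'] -> ['e', 'b', 'c']
'c': index 2 in ['e', 'b', 'c'] -> ['c', 'e', 'b']
'c': index 0 in ['c', 'e', 'b'] -> ['c', 'e', 'b']
'c': index 0 in ['c', 'e', 'b'] -> ['c', 'e', 'b']
'e': index 1 in ['c', 'e', 'b'] -> ['e', 'c', 'b']
'e': index 0 in ['e', 'c', 'b'] -> ['e', 'c', 'b']
'b': index 2 in ['e', 'c', 'b'] -> ['b', 'e', 'c']


Output: [1, 1, 0, 2, 2, 0, 0, 1, 0, 2]


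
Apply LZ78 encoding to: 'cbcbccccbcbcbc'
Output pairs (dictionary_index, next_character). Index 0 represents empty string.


LZ78 encoding steps:
Dictionary: {0: ''}
Step 1: w='' (idx 0), next='c' -> output (0, 'c'), add 'c' as idx 1
Step 2: w='' (idx 0), next='b' -> output (0, 'b'), add 'b' as idx 2
Step 3: w='c' (idx 1), next='b' -> output (1, 'b'), add 'cb' as idx 3
Step 4: w='c' (idx 1), next='c' -> output (1, 'c'), add 'cc' as idx 4
Step 5: w='cc' (idx 4), next='b' -> output (4, 'b'), add 'ccb' as idx 5
Step 6: w='cb' (idx 3), next='c' -> output (3, 'c'), add 'cbc' as idx 6
Step 7: w='b' (idx 2), next='c' -> output (2, 'c'), add 'bc' as idx 7


Encoded: [(0, 'c'), (0, 'b'), (1, 'b'), (1, 'c'), (4, 'b'), (3, 'c'), (2, 'c')]


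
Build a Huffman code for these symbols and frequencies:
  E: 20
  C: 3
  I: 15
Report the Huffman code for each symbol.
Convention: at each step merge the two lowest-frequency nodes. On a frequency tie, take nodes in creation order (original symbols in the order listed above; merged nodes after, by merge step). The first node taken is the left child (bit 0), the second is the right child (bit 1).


Huffman tree construction:
Step 1: Merge C(3) + I(15) = 18
Step 2: Merge (C+I)(18) + E(20) = 38
Read each symbol's code off the tree from the root (left child = 0, right child = 1).

Codes:
  E: 1 (length 1)
  C: 00 (length 2)
  I: 01 (length 2)
Average code length: 56/38 = 1.4737 bits/symbol


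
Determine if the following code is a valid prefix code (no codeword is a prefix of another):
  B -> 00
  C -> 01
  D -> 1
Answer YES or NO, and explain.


Checking each pair (does one codeword prefix another?):
  B='00' vs C='01': no prefix
  B='00' vs D='1': no prefix
  C='01' vs B='00': no prefix
  C='01' vs D='1': no prefix
  D='1' vs B='00': no prefix
  D='1' vs C='01': no prefix
No violation found over all pairs.

YES -- this is a valid prefix code. No codeword is a prefix of any other codeword.


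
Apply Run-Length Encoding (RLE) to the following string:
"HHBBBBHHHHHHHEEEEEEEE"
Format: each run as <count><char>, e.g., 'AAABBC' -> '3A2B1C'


Scanning runs left to right:
  i=0: run of 'H' x 2 -> '2H'
  i=2: run of 'B' x 4 -> '4B'
  i=6: run of 'H' x 7 -> '7H'
  i=13: run of 'E' x 8 -> '8E'

RLE = 2H4B7H8E


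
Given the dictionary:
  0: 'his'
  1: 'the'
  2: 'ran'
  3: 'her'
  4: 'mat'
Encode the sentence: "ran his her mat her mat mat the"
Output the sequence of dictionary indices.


Look up each word in the dictionary:
  'ran' -> 2
  'his' -> 0
  'her' -> 3
  'mat' -> 4
  'her' -> 3
  'mat' -> 4
  'mat' -> 4
  'the' -> 1

Encoded: [2, 0, 3, 4, 3, 4, 4, 1]


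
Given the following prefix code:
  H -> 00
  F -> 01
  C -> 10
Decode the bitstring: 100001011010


Decoding step by step:
Bits 10 -> C
Bits 00 -> H
Bits 01 -> F
Bits 01 -> F
Bits 10 -> C
Bits 10 -> C


Decoded message: CHFFCC


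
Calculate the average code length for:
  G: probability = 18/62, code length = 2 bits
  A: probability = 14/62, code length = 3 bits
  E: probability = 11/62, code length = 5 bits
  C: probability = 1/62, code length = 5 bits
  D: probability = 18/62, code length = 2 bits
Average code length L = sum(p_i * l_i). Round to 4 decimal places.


Weighted contributions p_i * l_i:
  G: (18/62) * 2 = 36/62
  A: (14/62) * 3 = 42/62
  E: (11/62) * 5 = 55/62
  C: (1/62) * 5 = 5/62
  D: (18/62) * 2 = 36/62
Sum = (36 + 42 + 55 + 5 + 36)/62 = 174/62

L = 174/62 = 2.8065 bits/symbol


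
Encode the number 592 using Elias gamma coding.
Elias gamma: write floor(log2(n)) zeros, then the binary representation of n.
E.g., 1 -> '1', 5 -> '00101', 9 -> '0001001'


num_bits = floor(log2(592)) + 1 = 10
leading_zeros = num_bits - 1 = 9
binary(592) = 1001010000

Elias gamma(592) = '000000000' + '1001010000' = 0000000001001010000 (19 bits)


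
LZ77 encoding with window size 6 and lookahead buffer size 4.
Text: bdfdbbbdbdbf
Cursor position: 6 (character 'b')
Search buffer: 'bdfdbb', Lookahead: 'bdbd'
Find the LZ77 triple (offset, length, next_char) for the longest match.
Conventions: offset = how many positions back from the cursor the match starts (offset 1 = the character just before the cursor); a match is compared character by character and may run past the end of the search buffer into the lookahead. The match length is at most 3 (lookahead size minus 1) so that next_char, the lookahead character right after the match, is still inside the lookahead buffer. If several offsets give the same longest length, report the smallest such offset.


Try each offset into the search buffer:
  offset=1 (pos 5, char 'b'): match length 1
  offset=2 (pos 4, char 'b'): match length 1
  offset=3 (pos 3, char 'd'): match length 0
  offset=4 (pos 2, char 'f'): match length 0
  offset=5 (pos 1, char 'd'): match length 0
  offset=6 (pos 0, char 'b'): match length 2
Longest match has length 2 at offset 6.
next_char = character at position 6 + 2 = 8 -> 'b'

Best match: offset=6, length=2 (matching 'bd' starting at position 0)
LZ77 triple: (6, 2, 'b')


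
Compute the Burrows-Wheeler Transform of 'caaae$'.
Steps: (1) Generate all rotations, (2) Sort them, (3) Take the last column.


Rotations (sorted):
  0: $caaae -> last char: e
  1: aaae$c -> last char: c
  2: aae$ca -> last char: a
  3: ae$caa -> last char: a
  4: caaae$ -> last char: $
  5: e$caaa -> last char: a


BWT = ecaa$a


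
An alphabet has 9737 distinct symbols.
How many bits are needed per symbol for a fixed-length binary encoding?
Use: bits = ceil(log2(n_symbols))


log2(9737) = 13.2493
Bracket: 2^13 = 8192 < 9737 <= 2^14 = 16384
So ceil(log2(9737)) = 14

bits = ceil(log2(9737)) = ceil(13.2493) = 14 bits


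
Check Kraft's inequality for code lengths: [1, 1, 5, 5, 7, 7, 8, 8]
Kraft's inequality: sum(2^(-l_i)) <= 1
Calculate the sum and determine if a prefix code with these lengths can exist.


Sum = 2^(-1) + 2^(-1) + 2^(-5) + 2^(-5) + 2^(-7) + 2^(-7) + 2^(-8) + 2^(-8)
    = 0.5 + 0.5 + 0.03125 + 0.03125 + 0.0078125 + 0.0078125 + 0.00390625 + 0.00390625
    = 278/256 = 1.0859375
Since 1.0859375 > 1, Kraft's inequality is NOT satisfied.
A prefix code with these lengths CANNOT exist.

Kraft sum = 1.0859375. Not satisfied.


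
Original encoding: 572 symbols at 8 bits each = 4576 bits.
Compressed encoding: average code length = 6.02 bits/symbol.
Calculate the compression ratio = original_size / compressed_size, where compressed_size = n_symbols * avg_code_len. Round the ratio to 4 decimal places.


original_size = n_symbols * orig_bits = 572 * 8 = 4576 bits
compressed_size = n_symbols * avg_code_len = 572 * 6.02 = 3443.44 bits
ratio = original_size / compressed_size = 4576 / 3443.44 = 1.3289

Compression ratio = 1.3289


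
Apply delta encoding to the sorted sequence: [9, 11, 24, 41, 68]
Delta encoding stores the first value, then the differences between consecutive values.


First value: 9
Deltas:
  11 - 9 = 2
  24 - 11 = 13
  41 - 24 = 17
  68 - 41 = 27


Delta encoded: [9, 2, 13, 17, 27]


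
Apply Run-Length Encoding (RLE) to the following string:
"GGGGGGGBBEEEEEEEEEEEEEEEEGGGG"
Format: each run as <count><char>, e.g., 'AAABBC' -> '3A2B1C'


Scanning runs left to right:
  i=0: run of 'G' x 7 -> '7G'
  i=7: run of 'B' x 2 -> '2B'
  i=9: run of 'E' x 16 -> '16E'
  i=25: run of 'G' x 4 -> '4G'

RLE = 7G2B16E4G


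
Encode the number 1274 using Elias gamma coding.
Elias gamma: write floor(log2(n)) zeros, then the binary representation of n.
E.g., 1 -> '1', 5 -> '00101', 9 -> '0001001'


num_bits = floor(log2(1274)) + 1 = 11
leading_zeros = num_bits - 1 = 10
binary(1274) = 10011111010

Elias gamma(1274) = '0000000000' + '10011111010' = 000000000010011111010 (21 bits)


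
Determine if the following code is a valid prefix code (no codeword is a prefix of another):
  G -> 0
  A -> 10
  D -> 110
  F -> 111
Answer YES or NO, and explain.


Checking each pair (does one codeword prefix another?):
  G='0' vs A='10': no prefix
  G='0' vs D='110': no prefix
  G='0' vs F='111': no prefix
  A='10' vs G='0': no prefix
  A='10' vs D='110': no prefix
  A='10' vs F='111': no prefix
  D='110' vs G='0': no prefix
  D='110' vs A='10': no prefix
  D='110' vs F='111': no prefix
  F='111' vs G='0': no prefix
  F='111' vs A='10': no prefix
  F='111' vs D='110': no prefix
No violation found over all pairs.

YES -- this is a valid prefix code. No codeword is a prefix of any other codeword.


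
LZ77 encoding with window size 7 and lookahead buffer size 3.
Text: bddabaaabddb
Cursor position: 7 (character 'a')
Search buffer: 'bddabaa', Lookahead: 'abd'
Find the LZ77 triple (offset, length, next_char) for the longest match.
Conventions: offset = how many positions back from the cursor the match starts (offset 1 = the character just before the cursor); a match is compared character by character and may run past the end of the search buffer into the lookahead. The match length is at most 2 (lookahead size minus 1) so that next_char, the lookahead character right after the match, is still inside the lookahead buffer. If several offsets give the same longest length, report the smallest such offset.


Try each offset into the search buffer:
  offset=1 (pos 6, char 'a'): match length 1
  offset=2 (pos 5, char 'a'): match length 1
  offset=3 (pos 4, char 'b'): match length 0
  offset=4 (pos 3, char 'a'): match length 2
  offset=5 (pos 2, char 'd'): match length 0
  offset=6 (pos 1, char 'd'): match length 0
  offset=7 (pos 0, char 'b'): match length 0
Longest match has length 2 at offset 4.
next_char = character at position 7 + 2 = 9 -> 'd'

Best match: offset=4, length=2 (matching 'ab' starting at position 3)
LZ77 triple: (4, 2, 'd')


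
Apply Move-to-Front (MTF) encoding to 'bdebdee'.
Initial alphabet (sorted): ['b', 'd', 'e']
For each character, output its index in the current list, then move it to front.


MTF encoding:
'b': index 0 in ['b', 'd', 'e'] -> ['b', 'd', 'e']
'd': index 1 in ['b', 'd', 'e'] -> ['d', 'b', 'e']
'e': index 2 in ['d', 'b', 'e'] -> ['e', 'd', 'b']
'b': index 2 in ['e', 'd', 'b'] -> ['b', 'e', 'd']
'd': index 2 in ['b', 'e', 'd'] -> ['d', 'b', 'e']
'e': index 2 in ['d', 'b', 'e'] -> ['e', 'd', 'b']
'e': index 0 in ['e', 'd', 'b'] -> ['e', 'd', 'b']


Output: [0, 1, 2, 2, 2, 2, 0]


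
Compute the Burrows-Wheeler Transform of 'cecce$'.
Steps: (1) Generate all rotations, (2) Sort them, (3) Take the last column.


Rotations (sorted):
  0: $cecce -> last char: e
  1: cce$ce -> last char: e
  2: ce$cec -> last char: c
  3: cecce$ -> last char: $
  4: e$cecc -> last char: c
  5: ecce$c -> last char: c


BWT = eec$cc


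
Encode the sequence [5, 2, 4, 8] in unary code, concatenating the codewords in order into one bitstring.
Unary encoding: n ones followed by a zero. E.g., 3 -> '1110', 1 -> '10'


Encode each number as n ones followed by a terminating 0:
  5 -> 111110 (6 bits)
  2 -> 110 (3 bits)
  4 -> 11110 (5 bits)
  8 -> 111111110 (9 bits)
Total length = 6 + 3 + 5 + 9 = 23 bits.

Unary([5, 2, 4, 8]) = 11111011011110111111110 (23 bits)


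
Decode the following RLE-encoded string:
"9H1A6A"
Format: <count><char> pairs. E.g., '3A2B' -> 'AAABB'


Expanding each <count><char> pair:
  9H -> 'HHHHHHHHH'
  1A -> 'A'
  6A -> 'AAAAAA'

Decoded = HHHHHHHHHAAAAAAA


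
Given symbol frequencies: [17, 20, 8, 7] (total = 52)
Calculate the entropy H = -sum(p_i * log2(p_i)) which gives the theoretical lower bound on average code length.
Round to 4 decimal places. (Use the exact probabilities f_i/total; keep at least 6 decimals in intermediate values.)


Per-symbol terms -p_i * log2(p_i) with p_i = f_i/52:
  p = 17/52 = 0.326923: log2(p) = -1.612977, -p*log2(p) = 0.527319
  p = 20/52 = 0.384615: log2(p) = -1.378512, -p*log2(p) = 0.530197
  p = 8/52 = 0.153846: log2(p) = -2.700440, -p*log2(p) = 0.415452
  p = 7/52 = 0.134615: log2(p) = -2.893085, -p*log2(p) = 0.389454
H = 0.527319 + 0.530197 + 0.415452 + 0.389454 = 1.862422

H = 1.8624 bits/symbol


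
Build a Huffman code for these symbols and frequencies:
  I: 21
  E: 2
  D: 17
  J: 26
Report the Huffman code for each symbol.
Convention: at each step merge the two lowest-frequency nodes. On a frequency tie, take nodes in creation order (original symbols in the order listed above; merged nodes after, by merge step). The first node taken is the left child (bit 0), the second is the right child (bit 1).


Huffman tree construction:
Step 1: Merge E(2) + D(17) = 19
Step 2: Merge (E+D)(19) + I(21) = 40
Step 3: Merge J(26) + ((E+D)+I)(40) = 66
Read each symbol's code off the tree from the root (left child = 0, right child = 1).

Codes:
  I: 11 (length 2)
  E: 100 (length 3)
  D: 101 (length 3)
  J: 0 (length 1)
Average code length: 125/66 = 1.8939 bits/symbol


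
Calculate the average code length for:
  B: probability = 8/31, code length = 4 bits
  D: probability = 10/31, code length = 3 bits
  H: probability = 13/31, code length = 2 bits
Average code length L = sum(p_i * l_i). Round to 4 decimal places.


Weighted contributions p_i * l_i:
  B: (8/31) * 4 = 32/31
  D: (10/31) * 3 = 30/31
  H: (13/31) * 2 = 26/31
Sum = (32 + 30 + 26)/31 = 88/31

L = 88/31 = 2.8387 bits/symbol


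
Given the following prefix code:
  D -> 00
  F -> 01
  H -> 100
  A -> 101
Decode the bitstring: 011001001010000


Decoding step by step:
Bits 01 -> F
Bits 100 -> H
Bits 100 -> H
Bits 101 -> A
Bits 00 -> D
Bits 00 -> D


Decoded message: FHHADD


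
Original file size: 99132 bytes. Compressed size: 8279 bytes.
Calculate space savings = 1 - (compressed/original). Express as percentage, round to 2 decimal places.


ratio = compressed/original = 8279/99132 = 0.083515
savings = 1 - ratio = 1 - 0.083515 = 0.916485
as a percentage: 0.916485 * 100 = 91.65%

Space savings = 1 - 8279/99132 = 91.65%


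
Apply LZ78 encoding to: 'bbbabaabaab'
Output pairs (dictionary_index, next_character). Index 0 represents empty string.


LZ78 encoding steps:
Dictionary: {0: ''}
Step 1: w='' (idx 0), next='b' -> output (0, 'b'), add 'b' as idx 1
Step 2: w='b' (idx 1), next='b' -> output (1, 'b'), add 'bb' as idx 2
Step 3: w='' (idx 0), next='a' -> output (0, 'a'), add 'a' as idx 3
Step 4: w='b' (idx 1), next='a' -> output (1, 'a'), add 'ba' as idx 4
Step 5: w='a' (idx 3), next='b' -> output (3, 'b'), add 'ab' as idx 5
Step 6: w='a' (idx 3), next='a' -> output (3, 'a'), add 'aa' as idx 6
Step 7: w='b' (idx 1), end of input -> output (1, '')


Encoded: [(0, 'b'), (1, 'b'), (0, 'a'), (1, 'a'), (3, 'b'), (3, 'a'), (1, '')]


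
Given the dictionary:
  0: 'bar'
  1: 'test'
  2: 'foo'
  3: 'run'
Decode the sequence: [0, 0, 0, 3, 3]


Look up each index in the dictionary:
  0 -> 'bar'
  0 -> 'bar'
  0 -> 'bar'
  3 -> 'run'
  3 -> 'run'

Decoded: "bar bar bar run run"


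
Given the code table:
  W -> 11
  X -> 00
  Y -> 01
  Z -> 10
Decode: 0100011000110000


Decoding:
01 -> Y
00 -> X
01 -> Y
10 -> Z
00 -> X
11 -> W
00 -> X
00 -> X


Result: YXYZXWXX


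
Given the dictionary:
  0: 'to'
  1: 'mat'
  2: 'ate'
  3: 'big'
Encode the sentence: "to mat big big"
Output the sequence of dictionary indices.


Look up each word in the dictionary:
  'to' -> 0
  'mat' -> 1
  'big' -> 3
  'big' -> 3

Encoded: [0, 1, 3, 3]


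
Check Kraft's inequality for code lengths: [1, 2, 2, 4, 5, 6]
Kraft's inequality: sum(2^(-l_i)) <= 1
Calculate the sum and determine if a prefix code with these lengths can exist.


Sum = 2^(-1) + 2^(-2) + 2^(-2) + 2^(-4) + 2^(-5) + 2^(-6)
    = 0.5 + 0.25 + 0.25 + 0.0625 + 0.03125 + 0.015625
    = 71/64 = 1.109375
Since 1.109375 > 1, Kraft's inequality is NOT satisfied.
A prefix code with these lengths CANNOT exist.

Kraft sum = 1.109375. Not satisfied.


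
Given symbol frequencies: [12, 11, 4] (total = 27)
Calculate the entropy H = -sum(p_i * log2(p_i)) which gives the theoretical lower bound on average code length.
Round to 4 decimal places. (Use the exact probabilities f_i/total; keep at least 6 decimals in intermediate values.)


Per-symbol terms -p_i * log2(p_i) with p_i = f_i/27:
  p = 12/27 = 0.444444: log2(p) = -1.169925, -p*log2(p) = 0.519967
  p = 11/27 = 0.407407: log2(p) = -1.295456, -p*log2(p) = 0.527778
  p = 4/27 = 0.148148: log2(p) = -2.754888, -p*log2(p) = 0.408131
H = 0.519967 + 0.527778 + 0.408131 = 1.455876

H = 1.4559 bits/symbol


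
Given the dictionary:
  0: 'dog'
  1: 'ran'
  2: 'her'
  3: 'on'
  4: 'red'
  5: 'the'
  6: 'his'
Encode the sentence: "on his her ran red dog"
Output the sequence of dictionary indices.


Look up each word in the dictionary:
  'on' -> 3
  'his' -> 6
  'her' -> 2
  'ran' -> 1
  'red' -> 4
  'dog' -> 0

Encoded: [3, 6, 2, 1, 4, 0]


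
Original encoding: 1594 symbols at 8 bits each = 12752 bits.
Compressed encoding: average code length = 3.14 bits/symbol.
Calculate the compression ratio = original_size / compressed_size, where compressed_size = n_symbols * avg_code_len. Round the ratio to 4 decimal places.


original_size = n_symbols * orig_bits = 1594 * 8 = 12752 bits
compressed_size = n_symbols * avg_code_len = 1594 * 3.14 = 5005.16 bits
ratio = original_size / compressed_size = 12752 / 5005.16 = 2.5478

Compression ratio = 2.5478


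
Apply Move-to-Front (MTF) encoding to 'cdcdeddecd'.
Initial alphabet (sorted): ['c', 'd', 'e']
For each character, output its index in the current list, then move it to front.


MTF encoding:
'c': index 0 in ['c', 'd', 'e'] -> ['c', 'd', 'e']
'd': index 1 in ['c', 'd', 'e'] -> ['d', 'c', 'e']
'c': index 1 in ['d', 'c', 'e'] -> ['c', 'd', 'e']
'd': index 1 in ['c', 'd', 'e'] -> ['d', 'c', 'e']
'e': index 2 in ['d', 'c', 'e'] -> ['e', 'd', 'c']
'd': index 1 in ['e', 'd', 'c'] -> ['d', 'e', 'c']
'd': index 0 in ['d', 'e', 'c'] -> ['d', 'e', 'c']
'e': index 1 in ['d', 'e', 'c'] -> ['e', 'd', 'c']
'c': index 2 in ['e', 'd', 'c'] -> ['c', 'e', 'd']
'd': index 2 in ['c', 'e', 'd'] -> ['d', 'c', 'e']


Output: [0, 1, 1, 1, 2, 1, 0, 1, 2, 2]


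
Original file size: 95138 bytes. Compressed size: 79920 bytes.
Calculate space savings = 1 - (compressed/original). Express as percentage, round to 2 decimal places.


ratio = compressed/original = 79920/95138 = 0.840043
savings = 1 - ratio = 1 - 0.840043 = 0.159957
as a percentage: 0.159957 * 100 = 16.0%

Space savings = 1 - 79920/95138 = 16.0%


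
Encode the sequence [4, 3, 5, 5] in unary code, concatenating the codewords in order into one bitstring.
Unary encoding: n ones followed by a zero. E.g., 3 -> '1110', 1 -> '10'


Encode each number as n ones followed by a terminating 0:
  4 -> 11110 (5 bits)
  3 -> 1110 (4 bits)
  5 -> 111110 (6 bits)
  5 -> 111110 (6 bits)
Total length = 5 + 4 + 6 + 6 = 21 bits.

Unary([4, 3, 5, 5]) = 111101110111110111110 (21 bits)


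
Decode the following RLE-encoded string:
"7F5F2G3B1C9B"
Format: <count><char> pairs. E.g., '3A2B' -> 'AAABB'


Expanding each <count><char> pair:
  7F -> 'FFFFFFF'
  5F -> 'FFFFF'
  2G -> 'GG'
  3B -> 'BBB'
  1C -> 'C'
  9B -> 'BBBBBBBBB'

Decoded = FFFFFFFFFFFFGGBBBCBBBBBBBBB


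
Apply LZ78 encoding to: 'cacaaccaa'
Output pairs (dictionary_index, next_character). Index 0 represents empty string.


LZ78 encoding steps:
Dictionary: {0: ''}
Step 1: w='' (idx 0), next='c' -> output (0, 'c'), add 'c' as idx 1
Step 2: w='' (idx 0), next='a' -> output (0, 'a'), add 'a' as idx 2
Step 3: w='c' (idx 1), next='a' -> output (1, 'a'), add 'ca' as idx 3
Step 4: w='a' (idx 2), next='c' -> output (2, 'c'), add 'ac' as idx 4
Step 5: w='ca' (idx 3), next='a' -> output (3, 'a'), add 'caa' as idx 5


Encoded: [(0, 'c'), (0, 'a'), (1, 'a'), (2, 'c'), (3, 'a')]


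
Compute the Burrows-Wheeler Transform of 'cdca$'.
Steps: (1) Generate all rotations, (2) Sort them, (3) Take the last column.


Rotations (sorted):
  0: $cdca -> last char: a
  1: a$cdc -> last char: c
  2: ca$cd -> last char: d
  3: cdca$ -> last char: $
  4: dca$c -> last char: c


BWT = acd$c


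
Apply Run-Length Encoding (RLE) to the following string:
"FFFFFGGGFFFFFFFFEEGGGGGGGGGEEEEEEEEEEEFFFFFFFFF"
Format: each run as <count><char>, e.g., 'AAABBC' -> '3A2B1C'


Scanning runs left to right:
  i=0: run of 'F' x 5 -> '5F'
  i=5: run of 'G' x 3 -> '3G'
  i=8: run of 'F' x 8 -> '8F'
  i=16: run of 'E' x 2 -> '2E'
  i=18: run of 'G' x 9 -> '9G'
  i=27: run of 'E' x 11 -> '11E'
  i=38: run of 'F' x 9 -> '9F'

RLE = 5F3G8F2E9G11E9F


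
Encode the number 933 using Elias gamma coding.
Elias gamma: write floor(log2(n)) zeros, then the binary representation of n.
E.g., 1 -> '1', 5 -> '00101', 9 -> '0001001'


num_bits = floor(log2(933)) + 1 = 10
leading_zeros = num_bits - 1 = 9
binary(933) = 1110100101

Elias gamma(933) = '000000000' + '1110100101' = 0000000001110100101 (19 bits)


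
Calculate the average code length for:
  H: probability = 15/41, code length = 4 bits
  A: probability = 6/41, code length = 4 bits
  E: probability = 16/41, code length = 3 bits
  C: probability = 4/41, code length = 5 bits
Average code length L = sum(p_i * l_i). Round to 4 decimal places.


Weighted contributions p_i * l_i:
  H: (15/41) * 4 = 60/41
  A: (6/41) * 4 = 24/41
  E: (16/41) * 3 = 48/41
  C: (4/41) * 5 = 20/41
Sum = (60 + 24 + 48 + 20)/41 = 152/41

L = 152/41 = 3.7073 bits/symbol


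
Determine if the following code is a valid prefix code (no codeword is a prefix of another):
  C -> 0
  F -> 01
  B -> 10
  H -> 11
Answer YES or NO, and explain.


Checking each pair (does one codeword prefix another?):
  C='0' vs F='01': prefix -- VIOLATION

NO -- this is NOT a valid prefix code. C (0) is a prefix of F (01).


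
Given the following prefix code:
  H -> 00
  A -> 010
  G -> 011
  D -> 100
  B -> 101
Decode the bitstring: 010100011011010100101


Decoding step by step:
Bits 010 -> A
Bits 100 -> D
Bits 011 -> G
Bits 011 -> G
Bits 010 -> A
Bits 100 -> D
Bits 101 -> B


Decoded message: ADGGADB


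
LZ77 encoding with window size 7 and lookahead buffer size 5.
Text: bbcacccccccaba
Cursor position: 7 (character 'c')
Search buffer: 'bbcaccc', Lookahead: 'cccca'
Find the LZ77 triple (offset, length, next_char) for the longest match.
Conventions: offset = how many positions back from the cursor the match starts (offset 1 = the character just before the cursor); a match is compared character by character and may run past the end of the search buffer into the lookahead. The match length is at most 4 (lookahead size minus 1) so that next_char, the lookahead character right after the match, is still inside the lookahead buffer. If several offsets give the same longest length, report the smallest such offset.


Try each offset into the search buffer:
  offset=1 (pos 6, char 'c'): match length 4
  offset=2 (pos 5, char 'c'): match length 4
  offset=3 (pos 4, char 'c'): match length 4
  offset=4 (pos 3, char 'a'): match length 0
  offset=5 (pos 2, char 'c'): match length 1
  offset=6 (pos 1, char 'b'): match length 0
  offset=7 (pos 0, char 'b'): match length 0
Longest match has length 4, found at offsets 1, 2, 3; take the smallest, offset 1.
next_char = character at position 7 + 4 = 11 -> 'a'

Best match: offset=1, length=4 (matching 'cccc' starting at position 6)
LZ77 triple: (1, 4, 'a')


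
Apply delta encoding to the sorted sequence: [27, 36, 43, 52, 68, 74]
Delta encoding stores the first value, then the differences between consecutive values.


First value: 27
Deltas:
  36 - 27 = 9
  43 - 36 = 7
  52 - 43 = 9
  68 - 52 = 16
  74 - 68 = 6


Delta encoded: [27, 9, 7, 9, 16, 6]


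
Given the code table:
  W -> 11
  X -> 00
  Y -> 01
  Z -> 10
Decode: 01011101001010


Decoding:
01 -> Y
01 -> Y
11 -> W
01 -> Y
00 -> X
10 -> Z
10 -> Z


Result: YYWYXZZ


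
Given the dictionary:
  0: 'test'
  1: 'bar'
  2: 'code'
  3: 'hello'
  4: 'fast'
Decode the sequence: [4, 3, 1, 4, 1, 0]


Look up each index in the dictionary:
  4 -> 'fast'
  3 -> 'hello'
  1 -> 'bar'
  4 -> 'fast'
  1 -> 'bar'
  0 -> 'test'

Decoded: "fast hello bar fast bar test"


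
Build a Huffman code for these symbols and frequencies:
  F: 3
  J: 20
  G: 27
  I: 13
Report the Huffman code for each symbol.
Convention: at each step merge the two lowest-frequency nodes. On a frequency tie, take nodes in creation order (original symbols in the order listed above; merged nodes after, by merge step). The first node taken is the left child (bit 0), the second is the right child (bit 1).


Huffman tree construction:
Step 1: Merge F(3) + I(13) = 16
Step 2: Merge (F+I)(16) + J(20) = 36
Step 3: Merge G(27) + ((F+I)+J)(36) = 63
Read each symbol's code off the tree from the root (left child = 0, right child = 1).

Codes:
  F: 100 (length 3)
  J: 11 (length 2)
  G: 0 (length 1)
  I: 101 (length 3)
Average code length: 115/63 = 1.8254 bits/symbol


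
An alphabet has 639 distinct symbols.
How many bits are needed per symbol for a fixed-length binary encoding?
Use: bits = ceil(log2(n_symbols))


log2(639) = 9.3197
Bracket: 2^9 = 512 < 639 <= 2^10 = 1024
So ceil(log2(639)) = 10

bits = ceil(log2(639)) = ceil(9.3197) = 10 bits


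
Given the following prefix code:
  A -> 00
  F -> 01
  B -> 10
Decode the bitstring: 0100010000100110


Decoding step by step:
Bits 01 -> F
Bits 00 -> A
Bits 01 -> F
Bits 00 -> A
Bits 00 -> A
Bits 10 -> B
Bits 01 -> F
Bits 10 -> B


Decoded message: FAFAABFB


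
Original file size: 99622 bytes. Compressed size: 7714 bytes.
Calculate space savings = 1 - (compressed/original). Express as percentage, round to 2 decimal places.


ratio = compressed/original = 7714/99622 = 0.077433
savings = 1 - ratio = 1 - 0.077433 = 0.922567
as a percentage: 0.922567 * 100 = 92.26%

Space savings = 1 - 7714/99622 = 92.26%


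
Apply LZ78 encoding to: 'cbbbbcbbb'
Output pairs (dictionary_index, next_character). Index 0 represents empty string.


LZ78 encoding steps:
Dictionary: {0: ''}
Step 1: w='' (idx 0), next='c' -> output (0, 'c'), add 'c' as idx 1
Step 2: w='' (idx 0), next='b' -> output (0, 'b'), add 'b' as idx 2
Step 3: w='b' (idx 2), next='b' -> output (2, 'b'), add 'bb' as idx 3
Step 4: w='b' (idx 2), next='c' -> output (2, 'c'), add 'bc' as idx 4
Step 5: w='bb' (idx 3), next='b' -> output (3, 'b'), add 'bbb' as idx 5


Encoded: [(0, 'c'), (0, 'b'), (2, 'b'), (2, 'c'), (3, 'b')]
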